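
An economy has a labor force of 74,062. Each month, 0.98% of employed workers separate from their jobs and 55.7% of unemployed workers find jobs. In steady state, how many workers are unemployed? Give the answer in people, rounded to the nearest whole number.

Steady-state unemployment rate u* = s/(s+f) = 0.98/(0.98+55.7) = 0.017290.
Unemployed = u* × labor force = 0.017290 × 74,062 ≈ 1,281.

About 1,281 are unemployed in steady state.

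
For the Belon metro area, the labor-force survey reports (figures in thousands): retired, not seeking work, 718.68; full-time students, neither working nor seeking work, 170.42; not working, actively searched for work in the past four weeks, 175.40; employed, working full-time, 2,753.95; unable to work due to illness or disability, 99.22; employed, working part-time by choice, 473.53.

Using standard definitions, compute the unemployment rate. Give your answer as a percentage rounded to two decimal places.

Unemployment rate ≈ 5.15%.

Employed = 2,753.95 + 473.53 = 3,227.48 thousand.
Unemployed = 175.40 thousand.
Labor force = 3,227.48 + 175.40 = 3,402.88 thousand.
Unemployment rate = 175.40 / 3,402.88 = 5.15%.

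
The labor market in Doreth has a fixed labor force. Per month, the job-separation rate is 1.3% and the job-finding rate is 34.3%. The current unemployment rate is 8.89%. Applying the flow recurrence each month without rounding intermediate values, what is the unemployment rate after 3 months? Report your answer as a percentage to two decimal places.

Unemployment rate after three months ≈ 5.05%.

With a fixed labor force, u_{t+1} = u_t + s·(1−u_t) − f·u_t = u_t·(1−s−f) + s.
Here 1−s−f = 0.644 and s = 0.013.
u_1 = 0.088900 × 0.644 + 0.013 = 0.070252.
u_2 = 0.070252 × 0.644 + 0.013 = 0.058242.
u_3 = 0.058242 × 0.644 + 0.013 = 0.050508.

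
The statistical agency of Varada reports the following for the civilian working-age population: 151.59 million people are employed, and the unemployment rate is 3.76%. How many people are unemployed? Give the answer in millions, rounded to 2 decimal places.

About 5.92 million are unemployed.

Let U be the number unemployed. The labor force is E + U, and U/(E+U) = 0.0376.
So U = 0.0376 × 151.59 / (1 − 0.0376) = 5.6998 / 0.9624 ≈ 5.92 million.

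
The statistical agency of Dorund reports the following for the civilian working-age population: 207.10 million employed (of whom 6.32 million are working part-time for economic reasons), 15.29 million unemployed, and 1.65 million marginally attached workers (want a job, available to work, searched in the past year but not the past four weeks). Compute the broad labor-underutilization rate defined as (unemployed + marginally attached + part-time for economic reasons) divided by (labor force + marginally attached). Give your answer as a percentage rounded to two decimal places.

Labor force = 207.10 + 15.29 = 222.39 million.
Numerator = 15.29 + 1.65 + 6.32 = 23.26 million.
Denominator = 222.39 + 1.65 = 224.04 million.
Broad rate = 23.26 / 224.04 = 10.38%.

Broad underutilization rate ≈ 10.38%.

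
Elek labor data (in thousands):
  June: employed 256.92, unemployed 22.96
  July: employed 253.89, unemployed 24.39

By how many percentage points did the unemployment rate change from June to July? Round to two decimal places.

June: labor force = 256.92 + 22.96 = 279.88; u = 22.96/279.88 = 8.20%.
July: labor force = 253.89 + 24.39 = 278.28; u = 24.39/278.28 = 8.76%.
Change = 8.76% − 8.20% = +0.56 pp.

The unemployment rate changed by +0.56 percentage points.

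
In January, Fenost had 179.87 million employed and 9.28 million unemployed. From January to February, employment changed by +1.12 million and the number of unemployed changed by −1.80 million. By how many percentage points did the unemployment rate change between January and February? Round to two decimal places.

The unemployment rate changed by −0.94 percentage points.

January: labor force = 179.87 + 9.28 = 189.15; u = 9.28/189.15 = 4.91%.
February: labor force = 180.99 + 7.48 = 188.47; u = 7.48/188.47 = 3.97%.
Change = 3.97% − 4.91% = −0.94 pp.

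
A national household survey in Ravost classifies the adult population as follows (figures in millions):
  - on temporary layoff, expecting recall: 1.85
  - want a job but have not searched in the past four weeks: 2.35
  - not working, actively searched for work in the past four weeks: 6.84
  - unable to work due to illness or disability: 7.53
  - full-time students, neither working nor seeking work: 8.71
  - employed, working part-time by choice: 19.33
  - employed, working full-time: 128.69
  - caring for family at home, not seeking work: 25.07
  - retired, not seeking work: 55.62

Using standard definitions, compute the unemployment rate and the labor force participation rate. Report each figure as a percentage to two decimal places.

Employed = 19.33 + 128.69 = 148.02 million.
Unemployed = 1.85 + 6.84 = 8.69 million (jobless and actively searching, or on temporary layoff).
Labor force = 148.02 + 8.69 = 156.71 million.
Not in labor force = 2.35 + 7.53 + 8.71 + 25.07 + 55.62 = 99.28 million (those not working and not actively searching are outside the labor force — including those who want a job but have given up searching).
Civilian working-age population = 156.71 + 99.28 = 255.99 million.
Unemployment rate = 8.69 / 156.71 = 5.55%.
Labor force participation rate = 156.71 / 255.99 = 61.22%.

Unemployment rate ≈ 5.55%; labor force participation rate ≈ 61.22%.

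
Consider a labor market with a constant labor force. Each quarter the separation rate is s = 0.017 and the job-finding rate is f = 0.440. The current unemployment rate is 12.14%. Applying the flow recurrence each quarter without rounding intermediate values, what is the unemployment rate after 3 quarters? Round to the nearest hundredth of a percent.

With a fixed labor force, u_{t+1} = u_t + s·(1−u_t) − f·u_t = u_t·(1−s−f) + s.
Here 1−s−f = 0.543 and s = 0.017.
u_1 = 0.121400 × 0.543 + 0.017 = 0.082920.
u_2 = 0.082920 × 0.543 + 0.017 = 0.062026.
u_3 = 0.062026 × 0.543 + 0.017 = 0.050680.

Unemployment rate after three quarters ≈ 5.07%.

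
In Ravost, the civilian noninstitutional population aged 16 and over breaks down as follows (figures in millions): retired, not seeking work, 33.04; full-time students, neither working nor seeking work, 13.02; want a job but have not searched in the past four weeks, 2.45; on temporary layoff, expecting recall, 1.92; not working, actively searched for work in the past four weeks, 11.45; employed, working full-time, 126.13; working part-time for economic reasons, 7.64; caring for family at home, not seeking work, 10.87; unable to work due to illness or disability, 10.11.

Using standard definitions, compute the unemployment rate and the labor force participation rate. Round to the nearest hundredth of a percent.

Employed = 126.13 + 7.64 = 133.77 million (anyone who worked, including part-time for economic reasons, counts as employed).
Unemployed = 1.92 + 11.45 = 13.37 million (jobless and actively searching, or on temporary layoff).
Labor force = 133.77 + 13.37 = 147.14 million.
Not in labor force = 33.04 + 13.02 + 2.45 + 10.87 + 10.11 = 69.49 million (those not working and not actively searching are outside the labor force — including those who want a job but have given up searching).
Civilian working-age population = 147.14 + 69.49 = 216.63 million.
Unemployment rate = 13.37 / 147.14 = 9.09%.
Labor force participation rate = 147.14 / 216.63 = 67.92%.

Unemployment rate ≈ 9.09%; labor force participation rate ≈ 67.92%.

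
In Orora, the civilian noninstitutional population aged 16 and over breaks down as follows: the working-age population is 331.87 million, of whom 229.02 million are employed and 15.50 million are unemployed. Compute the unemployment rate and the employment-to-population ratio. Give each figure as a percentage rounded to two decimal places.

Labor force = employed + unemployed = 229.02 + 15.50 = 244.52 million.
Unemployment rate = 15.50 / 244.52 = 6.34%.
Employment-population ratio = 229.02 / 331.87 = 69.01%.

Unemployment rate ≈ 6.34%; employment-population ratio ≈ 69.01%.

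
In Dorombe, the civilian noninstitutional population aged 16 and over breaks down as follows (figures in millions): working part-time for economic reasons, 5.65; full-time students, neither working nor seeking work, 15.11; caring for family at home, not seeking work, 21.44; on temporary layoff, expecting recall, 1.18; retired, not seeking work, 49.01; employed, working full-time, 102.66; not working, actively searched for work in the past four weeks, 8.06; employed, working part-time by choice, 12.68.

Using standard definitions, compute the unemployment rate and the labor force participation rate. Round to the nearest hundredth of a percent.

Unemployment rate ≈ 7.10%; labor force participation rate ≈ 60.35%.

Employed = 5.65 + 102.66 + 12.68 = 120.99 million (anyone who worked, including part-time for economic reasons, counts as employed).
Unemployed = 1.18 + 8.06 = 9.24 million (jobless and actively searching, or on temporary layoff).
Labor force = 120.99 + 9.24 = 130.23 million.
Not in labor force = 15.11 + 21.44 + 49.01 = 85.56 million (those not working and not actively searching are outside the labor force).
Civilian working-age population = 130.23 + 85.56 = 215.79 million.
Unemployment rate = 9.24 / 130.23 = 7.10%.
Labor force participation rate = 130.23 / 215.79 = 60.35%.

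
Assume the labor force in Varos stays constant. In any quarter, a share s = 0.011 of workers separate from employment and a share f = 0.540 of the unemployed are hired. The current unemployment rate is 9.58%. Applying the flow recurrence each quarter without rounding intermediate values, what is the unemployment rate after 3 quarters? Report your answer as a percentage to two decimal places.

With a fixed labor force, u_{t+1} = u_t + s·(1−u_t) − f·u_t = u_t·(1−s−f) + s.
Here 1−s−f = 0.449 and s = 0.011.
u_1 = 0.095800 × 0.449 + 0.011 = 0.054014.
u_2 = 0.054014 × 0.449 + 0.011 = 0.035252.
u_3 = 0.035252 × 0.449 + 0.011 = 0.026828.

Unemployment rate after three quarters ≈ 2.68%.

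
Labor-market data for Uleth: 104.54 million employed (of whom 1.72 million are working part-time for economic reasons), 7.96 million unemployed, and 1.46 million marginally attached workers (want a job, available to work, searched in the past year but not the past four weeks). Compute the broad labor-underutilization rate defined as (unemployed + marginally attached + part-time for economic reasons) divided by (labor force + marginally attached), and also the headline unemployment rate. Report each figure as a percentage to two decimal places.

Labor force = 104.54 + 7.96 = 112.50 million.
Numerator = 7.96 + 1.46 + 1.72 = 11.14 million.
Denominator = 112.50 + 1.46 = 113.96 million.
Broad rate = 11.14 / 113.96 = 9.78%.
Headline unemployment rate = 7.96 / 112.50 = 7.08%.

Broad underutilization rate ≈ 9.78%; headline unemployment rate ≈ 7.08%.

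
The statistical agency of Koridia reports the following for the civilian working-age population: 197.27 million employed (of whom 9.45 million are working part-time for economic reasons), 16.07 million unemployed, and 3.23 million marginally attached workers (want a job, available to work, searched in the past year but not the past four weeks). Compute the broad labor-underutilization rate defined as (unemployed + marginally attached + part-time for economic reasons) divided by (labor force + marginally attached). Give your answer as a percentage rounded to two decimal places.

Broad underutilization rate ≈ 13.28%.

Labor force = 197.27 + 16.07 = 213.34 million.
Numerator = 16.07 + 3.23 + 9.45 = 28.75 million.
Denominator = 213.34 + 3.23 = 216.57 million.
Broad rate = 28.75 / 216.57 = 13.28%.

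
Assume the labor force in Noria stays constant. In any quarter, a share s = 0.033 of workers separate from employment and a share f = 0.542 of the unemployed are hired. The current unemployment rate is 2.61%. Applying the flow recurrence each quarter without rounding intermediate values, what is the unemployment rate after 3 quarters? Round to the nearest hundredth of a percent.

Unemployment rate after three quarters ≈ 5.50%.

With a fixed labor force, u_{t+1} = u_t + s·(1−u_t) − f·u_t = u_t·(1−s−f) + s.
Here 1−s−f = 0.425 and s = 0.033.
u_1 = 0.026100 × 0.425 + 0.033 = 0.044092.
u_2 = 0.044092 × 0.425 + 0.033 = 0.051739.
u_3 = 0.051739 × 0.425 + 0.033 = 0.054989.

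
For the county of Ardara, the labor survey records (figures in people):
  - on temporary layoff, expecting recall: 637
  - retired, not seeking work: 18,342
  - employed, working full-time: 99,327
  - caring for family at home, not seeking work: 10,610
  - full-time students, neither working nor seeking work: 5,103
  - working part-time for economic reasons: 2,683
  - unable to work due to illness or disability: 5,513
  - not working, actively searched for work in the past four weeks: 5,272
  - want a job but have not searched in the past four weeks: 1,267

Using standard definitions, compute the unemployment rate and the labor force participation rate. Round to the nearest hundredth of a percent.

Unemployment rate ≈ 5.48%; labor force participation rate ≈ 72.55%.

Employed = 99,327 + 2,683 = 102,010 (anyone who worked, including part-time for economic reasons, counts as employed).
Unemployed = 637 + 5,272 = 5,909 (jobless and actively searching, or on temporary layoff).
Labor force = 102,010 + 5,909 = 107,919.
Not in labor force = 18,342 + 10,610 + 5,103 + 5,513 + 1,267 = 40,835 (those not working and not actively searching are outside the labor force — including those who want a job but have given up searching).
Civilian working-age population = 107,919 + 40,835 = 148,754.
Unemployment rate = 5,909 / 107,919 = 5.48%.
Labor force participation rate = 107,919 / 148,754 = 72.55%.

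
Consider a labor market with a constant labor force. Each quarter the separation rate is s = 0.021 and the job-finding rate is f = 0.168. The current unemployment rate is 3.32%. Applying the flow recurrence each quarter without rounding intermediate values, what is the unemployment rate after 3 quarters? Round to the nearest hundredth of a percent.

With a fixed labor force, u_{t+1} = u_t + s·(1−u_t) − f·u_t = u_t·(1−s−f) + s.
Here 1−s−f = 0.811 and s = 0.021.
u_1 = 0.033200 × 0.811 + 0.021 = 0.047925.
u_2 = 0.047925 × 0.811 + 0.021 = 0.059867.
u_3 = 0.059867 × 0.811 + 0.021 = 0.069552.

Unemployment rate after three quarters ≈ 6.96%.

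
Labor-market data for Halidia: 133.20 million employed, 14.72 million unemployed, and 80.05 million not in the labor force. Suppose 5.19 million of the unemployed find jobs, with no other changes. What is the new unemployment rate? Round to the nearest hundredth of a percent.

Initially, labor force = 133.20 + 14.72 = 147.92 million, so u = 14.72/147.92 = 9.95%.
After the change, unemployed falls and employed rises by 5.19; labor force unchanged → E = 138.39, U = 9.53, labor force = 147.92 million.
New unemployment rate = 9.53 / 147.92 = 6.44%.

New unemployment rate ≈ 6.44%.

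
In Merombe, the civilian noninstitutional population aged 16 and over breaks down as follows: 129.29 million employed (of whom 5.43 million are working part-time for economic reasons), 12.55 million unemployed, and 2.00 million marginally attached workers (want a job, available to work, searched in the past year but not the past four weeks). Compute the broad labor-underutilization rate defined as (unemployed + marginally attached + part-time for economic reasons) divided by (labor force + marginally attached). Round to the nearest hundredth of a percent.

Broad underutilization rate ≈ 13.89%.

Labor force = 129.29 + 12.55 = 141.84 million.
Numerator = 12.55 + 2.00 + 5.43 = 19.98 million.
Denominator = 141.84 + 2.00 = 143.84 million.
Broad rate = 19.98 / 143.84 = 13.89%.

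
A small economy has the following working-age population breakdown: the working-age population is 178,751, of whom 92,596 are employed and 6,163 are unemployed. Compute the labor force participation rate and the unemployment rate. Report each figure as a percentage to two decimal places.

Labor force participation rate ≈ 55.25%; unemployment rate ≈ 6.24%.

Labor force = employed + unemployed = 92,596 + 6,163 = 98,759.
Unemployment rate = 6,163 / 98,759 = 6.24%.
Labor force participation rate = 98,759 / 178,751 = 55.25%.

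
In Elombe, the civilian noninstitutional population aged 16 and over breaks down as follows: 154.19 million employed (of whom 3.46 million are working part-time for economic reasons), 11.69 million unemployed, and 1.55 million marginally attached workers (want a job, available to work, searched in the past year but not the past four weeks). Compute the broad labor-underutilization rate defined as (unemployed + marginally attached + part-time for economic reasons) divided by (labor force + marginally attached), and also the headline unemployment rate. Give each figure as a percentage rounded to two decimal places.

Broad underutilization rate ≈ 9.97%; headline unemployment rate ≈ 7.05%.

Labor force = 154.19 + 11.69 = 165.88 million.
Numerator = 11.69 + 1.55 + 3.46 = 16.70 million.
Denominator = 165.88 + 1.55 = 167.43 million.
Broad rate = 16.70 / 167.43 = 9.97%.
Headline unemployment rate = 11.69 / 165.88 = 7.05%.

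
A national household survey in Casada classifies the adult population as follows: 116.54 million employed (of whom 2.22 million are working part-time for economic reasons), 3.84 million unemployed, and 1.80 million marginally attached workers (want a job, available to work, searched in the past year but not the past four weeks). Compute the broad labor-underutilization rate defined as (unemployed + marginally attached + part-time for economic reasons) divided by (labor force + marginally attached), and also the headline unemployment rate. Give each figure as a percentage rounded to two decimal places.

Labor force = 116.54 + 3.84 = 120.38 million.
Numerator = 3.84 + 1.80 + 2.22 = 7.86 million.
Denominator = 120.38 + 1.80 = 122.18 million.
Broad rate = 7.86 / 122.18 = 6.43%.
Headline unemployment rate = 3.84 / 120.38 = 3.19%.

Broad underutilization rate ≈ 6.43%; headline unemployment rate ≈ 3.19%.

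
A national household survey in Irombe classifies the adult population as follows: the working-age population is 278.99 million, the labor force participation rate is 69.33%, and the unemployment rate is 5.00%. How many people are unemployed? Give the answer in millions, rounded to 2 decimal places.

About 9.67 million are unemployed.

Labor force = 0.6933 × 278.99 = 193.42 million.
Unemployed = 0.0500 × 193.42 ≈ 9.67 million.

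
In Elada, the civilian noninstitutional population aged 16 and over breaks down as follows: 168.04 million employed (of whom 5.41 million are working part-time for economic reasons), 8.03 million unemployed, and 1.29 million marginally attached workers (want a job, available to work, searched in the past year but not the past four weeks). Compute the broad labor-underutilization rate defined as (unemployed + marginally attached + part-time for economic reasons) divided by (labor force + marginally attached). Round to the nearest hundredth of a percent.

Labor force = 168.04 + 8.03 = 176.07 million.
Numerator = 8.03 + 1.29 + 5.41 = 14.73 million.
Denominator = 176.07 + 1.29 = 177.36 million.
Broad rate = 14.73 / 177.36 = 8.31%.

Broad underutilization rate ≈ 8.31%.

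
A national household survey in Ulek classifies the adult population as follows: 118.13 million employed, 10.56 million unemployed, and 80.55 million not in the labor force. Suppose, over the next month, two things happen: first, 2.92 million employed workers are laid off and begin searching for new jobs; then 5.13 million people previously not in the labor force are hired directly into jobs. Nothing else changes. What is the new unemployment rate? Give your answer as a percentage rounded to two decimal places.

Initially, labor force = 118.13 + 10.56 = 128.69 million, so u = 10.56/128.69 = 8.21%.
After the first change, employed falls and unemployed rises by 2.92; labor force unchanged → E = 115.21, U = 13.48, labor force = 128.69 million.
After the second change, employed and labor force both rise by 5.13; unemployed unchanged → E = 120.34, U = 13.48, labor force = 133.82 million.
New unemployment rate = 13.48 / 133.82 = 10.07%.

New unemployment rate ≈ 10.07%.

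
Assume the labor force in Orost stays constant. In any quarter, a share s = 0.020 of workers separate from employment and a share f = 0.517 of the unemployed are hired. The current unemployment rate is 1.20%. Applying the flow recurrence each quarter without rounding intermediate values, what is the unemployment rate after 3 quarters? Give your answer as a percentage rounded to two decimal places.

With a fixed labor force, u_{t+1} = u_t + s·(1−u_t) − f·u_t = u_t·(1−s−f) + s.
Here 1−s−f = 0.463 and s = 0.020.
u_1 = 0.012000 × 0.463 + 0.020 = 0.025556.
u_2 = 0.025556 × 0.463 + 0.020 = 0.031832.
u_3 = 0.031832 × 0.463 + 0.020 = 0.034738.

Unemployment rate after three quarters ≈ 3.47%.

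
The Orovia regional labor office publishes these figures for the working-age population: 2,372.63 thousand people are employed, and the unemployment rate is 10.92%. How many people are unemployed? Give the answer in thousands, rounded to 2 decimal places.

About 290.85 thousand are unemployed.

Let U be the number unemployed. The labor force is E + U, and U/(E+U) = 0.1092.
So U = 0.1092 × 2,372.63 / (1 − 0.1092) = 259.0912 / 0.8908 ≈ 290.85 thousand.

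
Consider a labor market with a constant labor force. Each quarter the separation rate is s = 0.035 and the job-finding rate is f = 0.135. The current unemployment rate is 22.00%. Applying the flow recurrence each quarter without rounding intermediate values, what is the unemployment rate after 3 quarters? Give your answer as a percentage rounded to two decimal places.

With a fixed labor force, u_{t+1} = u_t + s·(1−u_t) − f·u_t = u_t·(1−s−f) + s.
Here 1−s−f = 0.830 and s = 0.035.
u_1 = 0.220000 × 0.830 + 0.035 = 0.217600.
u_2 = 0.217600 × 0.830 + 0.035 = 0.215608.
u_3 = 0.215608 × 0.830 + 0.035 = 0.213955.

Unemployment rate after three quarters ≈ 21.40%.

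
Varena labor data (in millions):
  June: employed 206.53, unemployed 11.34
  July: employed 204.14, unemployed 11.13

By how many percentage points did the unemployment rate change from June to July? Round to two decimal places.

June: labor force = 206.53 + 11.34 = 217.87; u = 11.34/217.87 = 5.20%.
July: labor force = 204.14 + 11.13 = 215.27; u = 11.13/215.27 = 5.17%.
Change = 5.17% − 5.20% = −0.03 pp.

The unemployment rate changed by −0.03 percentage points.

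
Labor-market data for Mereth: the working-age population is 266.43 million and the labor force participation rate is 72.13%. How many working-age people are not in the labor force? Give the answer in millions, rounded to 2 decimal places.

About 74.25 million are not in the labor force.

Share not in the labor force = 1 − 0.7213 = 0.2787.
Not in labor force = 0.2787 × 266.43 ≈ 74.25 million.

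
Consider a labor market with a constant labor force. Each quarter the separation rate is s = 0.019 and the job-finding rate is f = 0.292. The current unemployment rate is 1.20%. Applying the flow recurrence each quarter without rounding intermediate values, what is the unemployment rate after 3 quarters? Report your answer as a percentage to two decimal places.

With a fixed labor force, u_{t+1} = u_t + s·(1−u_t) − f·u_t = u_t·(1−s−f) + s.
Here 1−s−f = 0.689 and s = 0.019.
u_1 = 0.012000 × 0.689 + 0.019 = 0.027268.
u_2 = 0.027268 × 0.689 + 0.019 = 0.037788.
u_3 = 0.037788 × 0.689 + 0.019 = 0.045036.

Unemployment rate after three quarters ≈ 4.50%.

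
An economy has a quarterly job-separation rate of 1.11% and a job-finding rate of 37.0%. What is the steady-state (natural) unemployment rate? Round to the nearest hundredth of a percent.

At steady state the flows balance: s·E = f·U, so U/(E+U) = s/(s+f).
u* = 1.11 / (1.11 + 37.0) = 1.11 / 38.11 = 2.91%.

Steady-state unemployment rate ≈ 2.91%.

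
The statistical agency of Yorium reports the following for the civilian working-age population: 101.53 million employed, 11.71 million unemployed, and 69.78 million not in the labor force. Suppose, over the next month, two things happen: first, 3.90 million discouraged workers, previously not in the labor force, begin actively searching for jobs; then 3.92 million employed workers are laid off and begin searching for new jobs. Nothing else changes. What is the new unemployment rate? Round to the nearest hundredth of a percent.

Initially, labor force = 101.53 + 11.71 = 113.24 million, so u = 11.71/113.24 = 10.34%.
After the first change, unemployed and labor force both rise by 3.90 → E = 101.53, U = 15.61, labor force = 117.14 million.
After the second change, employed falls and unemployed rises by 3.92; labor force unchanged → E = 97.61, U = 19.53, labor force = 117.14 million.
New unemployment rate = 19.53 / 117.14 = 16.67%.

New unemployment rate ≈ 16.67%.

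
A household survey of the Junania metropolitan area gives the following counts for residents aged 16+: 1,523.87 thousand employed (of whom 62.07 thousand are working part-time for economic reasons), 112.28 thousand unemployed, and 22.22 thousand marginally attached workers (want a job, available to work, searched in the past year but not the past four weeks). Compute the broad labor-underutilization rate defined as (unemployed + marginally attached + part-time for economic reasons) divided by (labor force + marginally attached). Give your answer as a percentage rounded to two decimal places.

Broad underutilization rate ≈ 11.85%.

Labor force = 1,523.87 + 112.28 = 1,636.15 thousand.
Numerator = 112.28 + 22.22 + 62.07 = 196.57 thousand.
Denominator = 1,636.15 + 22.22 = 1,658.37 thousand.
Broad rate = 196.57 / 1,658.37 = 11.85%.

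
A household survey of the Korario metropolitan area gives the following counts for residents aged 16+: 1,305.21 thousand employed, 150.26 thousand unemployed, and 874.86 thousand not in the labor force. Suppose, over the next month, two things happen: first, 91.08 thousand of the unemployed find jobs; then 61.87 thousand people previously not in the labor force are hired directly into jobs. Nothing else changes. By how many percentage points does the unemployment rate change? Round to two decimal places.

Initially, labor force = 1,305.21 + 150.26 = 1,455.47 thousand, so u = 150.26/1,455.47 = 10.32%.
After the first change, unemployed falls and employed rises by 91.08; labor force unchanged → E = 1,396.29, U = 59.18, labor force = 1,455.47 thousand.
After the second change, employed and labor force both rise by 61.87; unemployed unchanged → E = 1,458.16, U = 59.18, labor force = 1,517.34 thousand.
New unemployment rate = 59.18 / 1,517.34 = 3.90%.
Change = 3.90% − 10.32% = −6.42 percentage points.

The unemployment rate changes by −6.42 percentage points.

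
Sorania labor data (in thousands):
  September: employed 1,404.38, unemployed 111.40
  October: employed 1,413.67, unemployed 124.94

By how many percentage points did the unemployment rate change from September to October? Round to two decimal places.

The unemployment rate changed by +0.77 percentage points.

September: labor force = 1,404.38 + 111.40 = 1,515.78; u = 111.40/1,515.78 = 7.35%.
October: labor force = 1,413.67 + 124.94 = 1,538.61; u = 124.94/1,538.61 = 8.12%.
Change = 8.12% − 7.35% = +0.77 pp.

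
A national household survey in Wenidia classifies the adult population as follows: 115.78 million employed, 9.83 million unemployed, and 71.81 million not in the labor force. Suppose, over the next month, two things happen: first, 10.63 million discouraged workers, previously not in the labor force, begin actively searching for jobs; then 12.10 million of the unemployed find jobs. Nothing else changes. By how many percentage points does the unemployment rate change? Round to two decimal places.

The unemployment rate changes by −1.69 percentage points.

Initially, labor force = 115.78 + 9.83 = 125.61 million, so u = 9.83/125.61 = 7.83%.
After the first change, unemployed and labor force both rise by 10.63 → E = 115.78, U = 20.46, labor force = 136.24 million.
After the second change, unemployed falls and employed rises by 12.10; labor force unchanged → E = 127.88, U = 8.36, labor force = 136.24 million.
New unemployment rate = 8.36 / 136.24 = 6.14%.
Change = 6.14% − 7.83% = −1.69 percentage points.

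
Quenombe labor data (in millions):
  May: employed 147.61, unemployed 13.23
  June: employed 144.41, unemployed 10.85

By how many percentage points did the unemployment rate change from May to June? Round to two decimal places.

May: labor force = 147.61 + 13.23 = 160.84; u = 13.23/160.84 = 8.23%.
June: labor force = 144.41 + 10.85 = 155.26; u = 10.85/155.26 = 6.99%.
Change = 6.99% − 8.23% = −1.24 pp.

The unemployment rate changed by −1.24 percentage points.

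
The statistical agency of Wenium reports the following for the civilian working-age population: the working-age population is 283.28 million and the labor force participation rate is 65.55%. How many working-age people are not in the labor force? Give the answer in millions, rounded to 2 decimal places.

About 97.59 million are not in the labor force.

Share not in the labor force = 1 − 0.6555 = 0.3445.
Not in labor force = 0.3445 × 283.28 ≈ 97.59 million.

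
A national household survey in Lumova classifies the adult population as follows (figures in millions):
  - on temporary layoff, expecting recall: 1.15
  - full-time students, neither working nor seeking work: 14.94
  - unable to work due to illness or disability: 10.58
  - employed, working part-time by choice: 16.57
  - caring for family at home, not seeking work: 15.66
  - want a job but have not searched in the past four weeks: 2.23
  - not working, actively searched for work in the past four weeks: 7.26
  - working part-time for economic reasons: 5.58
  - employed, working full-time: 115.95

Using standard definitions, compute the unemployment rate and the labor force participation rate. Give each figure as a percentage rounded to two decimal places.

Employed = 16.57 + 5.58 + 115.95 = 138.10 million (anyone who worked, including part-time for economic reasons, counts as employed).
Unemployed = 1.15 + 7.26 = 8.41 million (jobless and actively searching, or on temporary layoff).
Labor force = 138.10 + 8.41 = 146.51 million.
Not in labor force = 14.94 + 10.58 + 15.66 + 2.23 = 43.41 million (those not working and not actively searching are outside the labor force — including those who want a job but have given up searching).
Civilian working-age population = 146.51 + 43.41 = 189.92 million.
Unemployment rate = 8.41 / 146.51 = 5.74%.
Labor force participation rate = 146.51 / 189.92 = 77.14%.

Unemployment rate ≈ 5.74%; labor force participation rate ≈ 77.14%.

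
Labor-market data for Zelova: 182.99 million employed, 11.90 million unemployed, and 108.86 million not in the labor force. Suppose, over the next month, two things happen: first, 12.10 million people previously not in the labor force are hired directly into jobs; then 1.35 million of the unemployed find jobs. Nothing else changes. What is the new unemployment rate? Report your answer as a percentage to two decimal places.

Initially, labor force = 182.99 + 11.90 = 194.89 million, so u = 11.90/194.89 = 6.11%.
After the first change, employed and labor force both rise by 12.10; unemployed unchanged → E = 195.09, U = 11.90, labor force = 206.99 million.
After the second change, unemployed falls and employed rises by 1.35; labor force unchanged → E = 196.44, U = 10.55, labor force = 206.99 million.
New unemployment rate = 10.55 / 206.99 = 5.10%.

New unemployment rate ≈ 5.10%.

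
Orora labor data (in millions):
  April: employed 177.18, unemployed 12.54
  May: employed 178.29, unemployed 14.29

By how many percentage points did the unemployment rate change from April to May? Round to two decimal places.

April: labor force = 177.18 + 12.54 = 189.72; u = 12.54/189.72 = 6.61%.
May: labor force = 178.29 + 14.29 = 192.58; u = 14.29/192.58 = 7.42%.
Change = 7.42% − 6.61% = +0.81 pp.

The unemployment rate changed by +0.81 percentage points.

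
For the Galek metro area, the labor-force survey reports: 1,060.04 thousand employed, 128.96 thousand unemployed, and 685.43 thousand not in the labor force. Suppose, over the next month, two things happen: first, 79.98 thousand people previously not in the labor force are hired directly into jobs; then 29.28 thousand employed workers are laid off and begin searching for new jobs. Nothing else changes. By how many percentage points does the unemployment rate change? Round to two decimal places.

The unemployment rate changes by +1.62 percentage points.

Initially, labor force = 1,060.04 + 128.96 = 1,189.00 thousand, so u = 128.96/1,189.00 = 10.85%.
After the first change, employed and labor force both rise by 79.98; unemployed unchanged → E = 1,140.02, U = 128.96, labor force = 1,268.98 thousand.
After the second change, employed falls and unemployed rises by 29.28; labor force unchanged → E = 1,110.74, U = 158.24, labor force = 1,268.98 thousand.
New unemployment rate = 158.24 / 1,268.98 = 12.47%.
Change = 12.47% − 10.85% = +1.62 percentage points.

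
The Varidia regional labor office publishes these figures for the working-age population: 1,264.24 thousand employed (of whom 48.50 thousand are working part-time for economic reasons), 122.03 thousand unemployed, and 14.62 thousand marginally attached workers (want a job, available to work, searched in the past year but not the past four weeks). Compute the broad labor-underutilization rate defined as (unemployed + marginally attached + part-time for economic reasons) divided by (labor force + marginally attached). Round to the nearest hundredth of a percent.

Broad underutilization rate ≈ 13.22%.

Labor force = 1,264.24 + 122.03 = 1,386.27 thousand.
Numerator = 122.03 + 14.62 + 48.50 = 185.15 thousand.
Denominator = 1,386.27 + 14.62 = 1,400.89 thousand.
Broad rate = 185.15 / 1,400.89 = 13.22%.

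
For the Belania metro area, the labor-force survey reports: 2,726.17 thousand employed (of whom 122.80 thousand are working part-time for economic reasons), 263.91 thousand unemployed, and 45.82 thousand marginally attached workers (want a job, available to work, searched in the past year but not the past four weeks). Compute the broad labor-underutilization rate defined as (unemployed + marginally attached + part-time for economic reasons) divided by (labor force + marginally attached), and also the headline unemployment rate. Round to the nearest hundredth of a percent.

Broad underutilization rate ≈ 14.25%; headline unemployment rate ≈ 8.83%.

Labor force = 2,726.17 + 263.91 = 2,990.08 thousand.
Numerator = 263.91 + 45.82 + 122.80 = 432.53 thousand.
Denominator = 2,990.08 + 45.82 = 3,035.90 thousand.
Broad rate = 432.53 / 3,035.90 = 14.25%.
Headline unemployment rate = 263.91 / 2,990.08 = 8.83%.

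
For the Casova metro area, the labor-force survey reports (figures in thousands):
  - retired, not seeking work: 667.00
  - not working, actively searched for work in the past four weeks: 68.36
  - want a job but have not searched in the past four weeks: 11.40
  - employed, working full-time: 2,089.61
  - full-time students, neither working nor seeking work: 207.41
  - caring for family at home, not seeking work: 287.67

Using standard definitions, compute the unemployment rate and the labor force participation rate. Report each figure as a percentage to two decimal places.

Employed = 2,089.61 thousand.
Unemployed = 68.36 thousand.
Labor force = 2,089.61 + 68.36 = 2,157.97 thousand.
Not in labor force = 667.00 + 11.40 + 207.41 + 287.67 = 1,173.48 thousand (those not working and not actively searching are outside the labor force — including those who want a job but have given up searching).
Civilian working-age population = 2,157.97 + 1,173.48 = 3,331.45 thousand.
Unemployment rate = 68.36 / 2,157.97 = 3.17%.
Labor force participation rate = 2,157.97 / 3,331.45 = 64.78%.

Unemployment rate ≈ 3.17%; labor force participation rate ≈ 64.78%.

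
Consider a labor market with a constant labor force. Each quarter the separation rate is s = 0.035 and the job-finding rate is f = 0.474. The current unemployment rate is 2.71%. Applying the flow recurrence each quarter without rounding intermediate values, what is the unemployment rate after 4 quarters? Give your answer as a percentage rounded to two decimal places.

With a fixed labor force, u_{t+1} = u_t + s·(1−u_t) − f·u_t = u_t·(1−s−f) + s.
Here 1−s−f = 0.491 and s = 0.035.
u_1 = 0.027100 × 0.491 + 0.035 = 0.048306.
u_2 = 0.048306 × 0.491 + 0.035 = 0.058718.
u_3 = 0.058718 × 0.491 + 0.035 = 0.063831.
u_4 = 0.063831 × 0.491 + 0.035 = 0.066341.

Unemployment rate after four quarters ≈ 6.63%.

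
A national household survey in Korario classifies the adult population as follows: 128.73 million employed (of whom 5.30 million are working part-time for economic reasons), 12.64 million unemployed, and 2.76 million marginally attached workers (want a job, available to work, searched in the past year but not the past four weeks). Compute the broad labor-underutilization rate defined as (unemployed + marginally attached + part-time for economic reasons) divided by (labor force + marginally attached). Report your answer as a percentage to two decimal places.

Labor force = 128.73 + 12.64 = 141.37 million.
Numerator = 12.64 + 2.76 + 5.30 = 20.70 million.
Denominator = 141.37 + 2.76 = 144.13 million.
Broad rate = 20.70 / 144.13 = 14.36%.

Broad underutilization rate ≈ 14.36%.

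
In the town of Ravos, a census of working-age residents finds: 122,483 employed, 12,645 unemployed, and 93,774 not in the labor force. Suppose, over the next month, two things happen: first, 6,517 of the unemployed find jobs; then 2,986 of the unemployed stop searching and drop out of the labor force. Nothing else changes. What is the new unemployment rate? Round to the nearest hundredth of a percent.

New unemployment rate ≈ 2.38%.

Initially, labor force = 122,483 + 12,645 = 135,128, so u = 12,645/135,128 = 9.36%.
After the first change, unemployed falls and employed rises by 6,517; labor force unchanged → E = 129,000, U = 6,128, labor force = 135,128.
After the second change, unemployed and labor force both fall by 2,986 → E = 129,000, U = 3,142, labor force = 132,142.
New unemployment rate = 3,142 / 132,142 = 2.38%.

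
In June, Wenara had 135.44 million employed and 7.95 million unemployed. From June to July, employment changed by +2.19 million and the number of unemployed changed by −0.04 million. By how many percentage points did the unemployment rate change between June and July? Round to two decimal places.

June: labor force = 135.44 + 7.95 = 143.39; u = 7.95/143.39 = 5.54%.
July: labor force = 137.63 + 7.91 = 145.54; u = 7.91/145.54 = 5.43%.
Change = 5.43% − 5.54% = −0.11 pp.

The unemployment rate changed by −0.11 percentage points.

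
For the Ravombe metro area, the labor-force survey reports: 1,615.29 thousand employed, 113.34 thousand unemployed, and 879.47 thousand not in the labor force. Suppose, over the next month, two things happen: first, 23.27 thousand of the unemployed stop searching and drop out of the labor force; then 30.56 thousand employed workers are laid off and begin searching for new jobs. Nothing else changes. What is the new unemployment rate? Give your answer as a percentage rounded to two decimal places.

New unemployment rate ≈ 7.07%.

Initially, labor force = 1,615.29 + 113.34 = 1,728.63 thousand, so u = 113.34/1,728.63 = 6.56%.
After the first change, unemployed and labor force both fall by 23.27 → E = 1,615.29, U = 90.07, labor force = 1,705.36 thousand.
After the second change, employed falls and unemployed rises by 30.56; labor force unchanged → E = 1,584.73, U = 120.63, labor force = 1,705.36 thousand.
New unemployment rate = 120.63 / 1,705.36 = 7.07%.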